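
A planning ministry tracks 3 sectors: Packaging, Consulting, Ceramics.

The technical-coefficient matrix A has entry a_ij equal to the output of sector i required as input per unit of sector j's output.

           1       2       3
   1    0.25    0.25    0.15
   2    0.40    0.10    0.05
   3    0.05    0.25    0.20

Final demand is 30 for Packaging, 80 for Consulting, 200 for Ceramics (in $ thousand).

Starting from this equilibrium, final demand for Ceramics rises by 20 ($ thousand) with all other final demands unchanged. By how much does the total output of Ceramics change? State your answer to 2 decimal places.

Δx_3 = 26.85

I − A =
  [   0.75    -0.25    -0.15]
  [  -0.40     0.90    -0.05]
  [  -0.05    -0.25     0.80]
Cofactors of I−A, C_ij = (−1)^(i+j)·(minor ij) (rows/columns in the sector order above):
  C_11 = (0.90)(0.80) − (-0.05)(-0.25) = 0.7075
  C_12 = −[(-0.40)(0.80) − (-0.05)(-0.05)] = 0.3225
  C_13 = (-0.40)(-0.25) − (0.90)(-0.05) = 0.1450
  C_21 = −[(-0.25)(0.80) − (-0.15)(-0.25)] = 0.2375
  C_22 = (0.75)(0.80) − (-0.15)(-0.05) = 0.5925
  C_23 = −[(0.75)(-0.25) − (-0.25)(-0.05)] = 0.2000
  C_31 = (-0.25)(-0.05) − (-0.15)(0.90) = 0.1475
  C_32 = −[(0.75)(-0.05) − (-0.15)(-0.40)] = 0.0975
  C_33 = (0.75)(0.90) − (-0.25)(-0.40) = 0.5750
det(I−A) = Σ_j (I−A)_1j·C_1j = (0.75)(0.7075) + (-0.25)(0.3225) + (-0.15)(0.1450) = 0.42825
adj(I−A) = Cᵀ =
  [ 0.7075   0.2375   0.1475]
  [ 0.3225   0.5925   0.0975]
  [ 0.1450   0.2000   0.5750]
(I − A)⁻¹ = adj(I−A) / det(I−A) ≈
  [   1.6521     0.5546     0.3444]
  [   0.7531     1.3835     0.2277]
  [   0.3386     0.4670     1.3427]
Δx = (I − A)⁻¹ Δd with Δd having +20 in the Ceramics component and 0 elsewhere.
So Δx_3 = L_33 · (+20), where L_33 = adj(I−A)_33 / det(I−A) = 0.5750 / 0.42825.
Δx_3 = 0.5750 × (+20) / 0.42825 = 11.50 / 0.42825 ≈ 26.85.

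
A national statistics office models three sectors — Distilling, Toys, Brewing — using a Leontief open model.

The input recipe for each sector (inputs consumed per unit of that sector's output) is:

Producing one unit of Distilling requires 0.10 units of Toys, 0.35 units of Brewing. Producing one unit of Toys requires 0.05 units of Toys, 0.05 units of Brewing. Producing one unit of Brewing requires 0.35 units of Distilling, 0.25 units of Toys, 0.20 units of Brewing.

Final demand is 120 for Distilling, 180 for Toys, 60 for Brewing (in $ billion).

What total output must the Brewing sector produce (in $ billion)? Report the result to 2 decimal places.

I − A =
  [   1.00     0.00    -0.35]
  [  -0.10     0.95    -0.25]
  [  -0.35    -0.05     0.80]
Cofactors of I−A, C_ij = (−1)^(i+j)·(minor ij) (rows/columns in the sector order above):
  C_11 = (0.95)(0.80) − (-0.25)(-0.05) = 0.7475
  C_12 = −[(-0.10)(0.80) − (-0.25)(-0.35)] = 0.1675
  C_13 = (-0.10)(-0.05) − (0.95)(-0.35) = 0.3375
  C_21 = −[(0.00)(0.80) − (-0.35)(-0.05)] = 0.0175
  C_22 = (1.00)(0.80) − (-0.35)(-0.35) = 0.6775
  C_23 = −[(1.00)(-0.05) − (0.00)(-0.35)] = 0.0500
  C_31 = (0.00)(-0.25) − (-0.35)(0.95) = 0.3325
  C_32 = −[(1.00)(-0.25) − (-0.35)(-0.10)] = 0.2850
  C_33 = (1.00)(0.95) − (0.00)(-0.10) = 0.9500
det(I−A) = Σ_j (I−A)_1j·C_1j = (1.00)(0.7475) + (0.00)(0.1675) + (-0.35)(0.3375) = 0.629375
adj(I−A) = Cᵀ =
  [ 0.7475   0.0175   0.3325]
  [ 0.1675   0.6775   0.2850]
  [ 0.3375   0.0500   0.9500]
(I − A)⁻¹ = adj(I−A) / det(I−A) ≈
  [   1.1877     0.0278     0.5283]
  [   0.2661     1.0765     0.4528]
  [   0.5362     0.0794     1.5094]
x = (I − A)⁻¹ d = adj(I−A)·d / det(I−A), with det(I−A) = 0.629375:
  x_D = (0.7475·120 + 0.0175·180 + 0.3325·60) / 0.629375 = 112.80 / 0.629375 ≈ 179.23
  x_T = (0.1675·120 + 0.6775·180 + 0.2850·60) / 0.629375 = 159.15 / 0.629375 ≈ 252.87
  x_B = (0.3375·120 + 0.0500·180 + 0.9500·60) / 0.629375 = 106.50 / 0.629375 ≈ 169.22

x_B = 169.22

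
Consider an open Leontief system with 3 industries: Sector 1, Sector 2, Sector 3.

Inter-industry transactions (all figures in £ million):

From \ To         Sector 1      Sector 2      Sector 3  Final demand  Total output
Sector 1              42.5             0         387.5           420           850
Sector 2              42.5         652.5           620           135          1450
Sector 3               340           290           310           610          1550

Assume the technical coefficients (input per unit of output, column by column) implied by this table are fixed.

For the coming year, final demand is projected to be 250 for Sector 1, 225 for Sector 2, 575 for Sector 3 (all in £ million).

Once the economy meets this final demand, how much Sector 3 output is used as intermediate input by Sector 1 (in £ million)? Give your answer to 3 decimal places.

Technical coefficients a_ij = z_ij / X_j:
  a_11 = 42.5/850 = 0.05, a_21 = 42.5/850 = 0.05, a_31 = 340/850 = 0.40
  a_12 = 0/1450 = 0.00, a_22 = 652.5/1450 = 0.45, a_32 = 290/1450 = 0.20
  a_13 = 387.5/1550 = 0.25, a_23 = 620/1550 = 0.40, a_33 = 310/1550 = 0.20
I − A =
  [   0.95     0.00    -0.25]
  [  -0.05     0.55    -0.40]
  [  -0.40    -0.20     0.80]
Cofactors of I−A, C_ij = (−1)^(i+j)·(minor ij) (rows/columns in the sector order above):
  C_11 = (0.55)(0.80) − (-0.40)(-0.20) = 0.3600
  C_12 = −[(-0.05)(0.80) − (-0.40)(-0.40)] = 0.2000
  C_13 = (-0.05)(-0.20) − (0.55)(-0.40) = 0.2300
  C_21 = −[(0.00)(0.80) − (-0.25)(-0.20)] = 0.0500
  C_22 = (0.95)(0.80) − (-0.25)(-0.40) = 0.6600
  C_23 = −[(0.95)(-0.20) − (0.00)(-0.40)] = 0.1900
  C_31 = (0.00)(-0.40) − (-0.25)(0.55) = 0.1375
  C_32 = −[(0.95)(-0.40) − (-0.25)(-0.05)] = 0.3925
  C_33 = (0.95)(0.55) − (0.00)(-0.05) = 0.5225
det(I−A) = Σ_j (I−A)_1j·C_1j = (0.95)(0.3600) + (0.00)(0.2000) + (-0.25)(0.2300) = 0.2845
adj(I−A) = Cᵀ =
  [ 0.3600   0.0500   0.1375]
  [ 0.2000   0.6600   0.3925]
  [ 0.2300   0.1900   0.5225]
(I − A)⁻¹ = adj(I−A) / det(I−A) ≈
  [   1.2654     0.1757     0.4833]
  [   0.7030     2.3199     1.3796]
  [   0.8084     0.6678     1.8366]
First solve x = (I − A)⁻¹ d = adj(I−A)·d / det(I−A); in particular x_1 = (0.3600·250 + 0.0500·225 + 0.1375·575) / 0.2845 = 180.3125 / 0.2845 ≈ 633.78735.
Intermediate flow from 3 to 1: z_31 = a_31 · x_1 = 0.40 × 180.3125 / 0.2845 = 72.125 / 0.2845 ≈ 253.515.

z_31 = 253.515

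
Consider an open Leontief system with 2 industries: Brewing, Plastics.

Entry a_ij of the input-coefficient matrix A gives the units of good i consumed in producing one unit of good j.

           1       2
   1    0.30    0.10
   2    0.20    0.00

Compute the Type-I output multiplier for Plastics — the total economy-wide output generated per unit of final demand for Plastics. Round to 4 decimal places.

I − A =
  [   0.70    -0.10]
  [  -0.20     1.00]
det(I−A) = (0.70)(1.00) − (-0.10)(-0.20) = 0.6800
adj(I−A) = [[1.00, 0.10], [0.20, 0.70]]
(I − A)⁻¹ = adj(I−A) / det(I−A) ≈
  [   1.47059     0.14706]
  [   0.29412     1.02941]
The output multiplier for sector j is the column-j sum of the Leontief inverse (I − A)⁻¹ = adj(I−A) / det(I−A).
Column 2 of adj(I−A): (0.10, 0.70); det(I−A) = 0.6800.
m_2 = (0.10 + 0.70) / 0.6800 = 0.80 / 0.6800 ≈ 1.1765.

m_2 = 1.1765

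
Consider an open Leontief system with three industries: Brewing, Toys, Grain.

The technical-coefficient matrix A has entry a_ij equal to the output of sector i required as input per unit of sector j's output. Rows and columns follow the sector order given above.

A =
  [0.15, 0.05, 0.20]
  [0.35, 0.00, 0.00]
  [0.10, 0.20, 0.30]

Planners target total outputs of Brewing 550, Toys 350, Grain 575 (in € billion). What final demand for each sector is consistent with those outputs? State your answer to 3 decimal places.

I − A =
  [   0.85    -0.05    -0.20]
  [  -0.35     1.00     0.00]
  [  -0.10    -0.20     0.70]
d = (I − A) x:
  d_1 = (+0.85)·550 + (-0.05)·350 + (-0.20)·575 = 335.000
  d_2 = (-0.35)·550 + (+1.00)·350 + (+0.00)·575 = 157.500
  d_3 = (-0.10)·550 + (-0.20)·350 + (+0.70)·575 = 277.500

d_1 = 335.000, d_2 = 157.500, d_3 = 277.500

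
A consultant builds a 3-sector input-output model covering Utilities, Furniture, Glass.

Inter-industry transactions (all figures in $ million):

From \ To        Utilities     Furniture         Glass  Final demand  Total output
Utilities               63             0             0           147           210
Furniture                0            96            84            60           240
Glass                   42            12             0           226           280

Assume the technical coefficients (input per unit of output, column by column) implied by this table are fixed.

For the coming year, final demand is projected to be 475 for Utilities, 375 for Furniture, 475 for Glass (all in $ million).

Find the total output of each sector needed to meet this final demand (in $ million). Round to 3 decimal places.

x_1 = 678.571, x_2 = 954.212, x_3 = 658.425

Technical coefficients a_ij = z_ij / X_j:
  a_11 = 63/210 = 0.30, a_21 = 0/210 = 0.00, a_31 = 42/210 = 0.20
  a_12 = 0/240 = 0.00, a_22 = 96/240 = 0.40, a_32 = 12/240 = 0.05
  a_13 = 0/280 = 0.00, a_23 = 84/280 = 0.30, a_33 = 0/280 = 0.00
I − A =
  [   0.70     0.00     0.00]
  [   0.00     0.60    -0.30]
  [  -0.20    -0.05     1.00]
Cofactors of I−A, C_ij = (−1)^(i+j)·(minor ij) (rows/columns in the sector order above):
  C_11 = (0.60)(1.00) − (-0.30)(-0.05) = 0.5850
  C_12 = −[(0.00)(1.00) − (-0.30)(-0.20)] = 0.0600
  C_13 = (0.00)(-0.05) − (0.60)(-0.20) = 0.1200
  C_21 = −[(0.00)(1.00) − (0.00)(-0.05)] = 0.0000
  C_22 = (0.70)(1.00) − (0.00)(-0.20) = 0.7000
  C_23 = −[(0.70)(-0.05) − (0.00)(-0.20)] = 0.0350
  C_31 = (0.00)(-0.30) − (0.00)(0.60) = 0.0000
  C_32 = −[(0.70)(-0.30) − (0.00)(0.00)] = 0.2100
  C_33 = (0.70)(0.60) − (0.00)(0.00) = 0.4200
det(I−A) = Σ_j (I−A)_1j·C_1j = (0.70)(0.5850) + (0.00)(0.0600) + (0.00)(0.1200) = 0.4095
adj(I−A) = Cᵀ =
  [ 0.5850   0.0000   0.0000]
  [ 0.0600   0.7000   0.2100]
  [ 0.1200   0.0350   0.4200]
(I − A)⁻¹ = adj(I−A) / det(I−A) ≈
  [   1.4286     0.0000     0.0000]
  [   0.1465     1.7094     0.5128]
  [   0.2930     0.0855     1.0256]
x = (I − A)⁻¹ d = adj(I−A)·d / det(I−A), with det(I−A) = 0.4095:
  x_1 = (0.5850·475 + 0.0000·375 + 0.0000·475) / 0.4095 = 277.875 / 0.4095 ≈ 678.571
  x_2 = (0.0600·475 + 0.7000·375 + 0.2100·475) / 0.4095 = 390.75 / 0.4095 ≈ 954.212
  x_3 = (0.1200·475 + 0.0350·375 + 0.4200·475) / 0.4095 = 269.625 / 0.4095 ≈ 658.425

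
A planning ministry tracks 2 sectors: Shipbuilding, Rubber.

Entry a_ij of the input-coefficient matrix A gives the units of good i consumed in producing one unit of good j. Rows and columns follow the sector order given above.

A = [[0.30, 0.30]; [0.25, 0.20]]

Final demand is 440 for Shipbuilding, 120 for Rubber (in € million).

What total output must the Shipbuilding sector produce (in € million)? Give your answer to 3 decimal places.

x_1 = 800.000

I − A =
  [   0.70    -0.30]
  [  -0.25     0.80]
det(I−A) = (0.70)(0.80) − (-0.30)(-0.25) = 0.4850
adj(I−A) = [[0.80, 0.30], [0.25, 0.70]]
(I − A)⁻¹ = adj(I−A) / det(I−A) ≈
  [   1.6495     0.6186]
  [   0.5155     1.4433]
x = (I − A)⁻¹ d = adj(I−A)·d / det(I−A), with det(I−A) = 0.4850:
  x_1 = (0.80·440 + 0.30·120) / 0.4850 = 388.00 / 0.4850 = 800.000
  x_2 = (0.25·440 + 0.70·120) / 0.4850 = 194.00 / 0.4850 = 400.000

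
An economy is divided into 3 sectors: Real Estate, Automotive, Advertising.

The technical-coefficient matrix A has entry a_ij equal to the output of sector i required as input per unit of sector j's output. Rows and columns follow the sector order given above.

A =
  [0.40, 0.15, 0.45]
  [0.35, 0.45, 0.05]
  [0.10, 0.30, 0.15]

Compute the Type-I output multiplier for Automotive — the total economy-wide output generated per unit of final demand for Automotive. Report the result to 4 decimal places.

m_2 = 5.9854

I − A =
  [   0.60    -0.15    -0.45]
  [  -0.35     0.55    -0.05]
  [  -0.10    -0.30     0.85]
Cofactors of I−A, C_ij = (−1)^(i+j)·(minor ij) (rows/columns in the sector order above):
  C_11 = (0.55)(0.85) − (-0.05)(-0.30) = 0.4525
  C_12 = −[(-0.35)(0.85) − (-0.05)(-0.10)] = 0.3025
  C_13 = (-0.35)(-0.30) − (0.55)(-0.10) = 0.1600
  C_21 = −[(-0.15)(0.85) − (-0.45)(-0.30)] = 0.2625
  C_22 = (0.60)(0.85) − (-0.45)(-0.10) = 0.4650
  C_23 = −[(0.60)(-0.30) − (-0.15)(-0.10)] = 0.1950
  C_31 = (-0.15)(-0.05) − (-0.45)(0.55) = 0.2550
  C_32 = −[(0.60)(-0.05) − (-0.45)(-0.35)] = 0.1875
  C_33 = (0.60)(0.55) − (-0.15)(-0.35) = 0.2775
det(I−A) = Σ_j (I−A)_1j·C_1j = (0.60)(0.4525) + (-0.15)(0.3025) + (-0.45)(0.1600) = 0.154125
adj(I−A) = Cᵀ =
  [ 0.4525   0.2625   0.2550]
  [ 0.3025   0.4650   0.1875]
  [ 0.1600   0.1950   0.2775]
(I − A)⁻¹ = adj(I−A) / det(I−A) ≈
  [   2.93593     1.70316     1.65450]
  [   1.96269     3.01703     1.21655]
  [   1.03812     1.26521     1.80049]
The output multiplier for sector j is the column-j sum of the Leontief inverse (I − A)⁻¹ = adj(I−A) / det(I−A).
Column 2 of adj(I−A): (0.2625, 0.4650, 0.1950); det(I−A) = 0.154125.
m_2 = (0.2625 + 0.4650 + 0.1950) / 0.154125 = 0.9225 / 0.154125 ≈ 5.9854.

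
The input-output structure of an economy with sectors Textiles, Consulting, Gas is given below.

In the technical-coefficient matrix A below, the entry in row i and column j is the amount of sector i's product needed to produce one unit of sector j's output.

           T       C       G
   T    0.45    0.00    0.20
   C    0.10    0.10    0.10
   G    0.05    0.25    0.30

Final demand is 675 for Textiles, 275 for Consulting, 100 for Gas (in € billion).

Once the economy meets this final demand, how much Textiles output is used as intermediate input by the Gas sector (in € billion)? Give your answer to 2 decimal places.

I − A =
  [   0.55     0.00    -0.20]
  [  -0.10     0.90    -0.10]
  [  -0.05    -0.25     0.70]
Cofactors of I−A, C_ij = (−1)^(i+j)·(minor ij) (rows/columns in the sector order above):
  C_11 = (0.90)(0.70) − (-0.10)(-0.25) = 0.6050
  C_12 = −[(-0.10)(0.70) − (-0.10)(-0.05)] = 0.0750
  C_13 = (-0.10)(-0.25) − (0.90)(-0.05) = 0.0700
  C_21 = −[(0.00)(0.70) − (-0.20)(-0.25)] = 0.0500
  C_22 = (0.55)(0.70) − (-0.20)(-0.05) = 0.3750
  C_23 = −[(0.55)(-0.25) − (0.00)(-0.05)] = 0.1375
  C_31 = (0.00)(-0.10) − (-0.20)(0.90) = 0.1800
  C_32 = −[(0.55)(-0.10) − (-0.20)(-0.10)] = 0.0750
  C_33 = (0.55)(0.90) − (0.00)(-0.10) = 0.4950
det(I−A) = Σ_j (I−A)_1j·C_1j = (0.55)(0.6050) + (0.00)(0.0750) + (-0.20)(0.0700) = 0.31875
adj(I−A) = Cᵀ =
  [ 0.6050   0.0500   0.1800]
  [ 0.0750   0.3750   0.0750]
  [ 0.0700   0.1375   0.4950]
(I − A)⁻¹ = adj(I−A) / det(I−A) ≈
  [   1.8980     0.1569     0.5647]
  [   0.2353     1.1765     0.2353]
  [   0.2196     0.4314     1.5529]
First solve x = (I − A)⁻¹ d = adj(I−A)·d / det(I−A); in particular x_G = (0.0700·675 + 0.1375·275 + 0.4950·100) / 0.31875 = 134.5625 / 0.31875 ≈ 422.1569.
Intermediate flow from T to G: z_TG = a_TG · x_G = 0.20 × 134.5625 / 0.31875 = 26.9125 / 0.31875 ≈ 84.43.

z_TG = 84.43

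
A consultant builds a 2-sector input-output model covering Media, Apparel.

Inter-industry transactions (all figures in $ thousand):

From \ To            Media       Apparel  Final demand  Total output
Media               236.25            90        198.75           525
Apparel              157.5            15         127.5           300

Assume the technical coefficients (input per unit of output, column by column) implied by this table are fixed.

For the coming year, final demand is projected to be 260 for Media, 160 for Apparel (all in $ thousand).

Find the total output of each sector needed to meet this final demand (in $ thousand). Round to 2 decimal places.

x_1 = 682.08, x_2 = 383.82

Technical coefficients a_ij = z_ij / X_j:
  a_11 = 236.25/525 = 0.45, a_21 = 157.5/525 = 0.30
  a_12 = 90/300 = 0.30, a_22 = 15/300 = 0.05
I − A =
  [   0.55    -0.30]
  [  -0.30     0.95]
det(I−A) = (0.55)(0.95) − (-0.30)(-0.30) = 0.4325
adj(I−A) = [[0.95, 0.30], [0.30, 0.55]]
(I − A)⁻¹ = adj(I−A) / det(I−A) ≈
  [   2.1965     0.6936]
  [   0.6936     1.2717]
x = (I − A)⁻¹ d = adj(I−A)·d / det(I−A), with det(I−A) = 0.4325:
  x_1 = (0.95·260 + 0.30·160) / 0.4325 = 295.00 / 0.4325 ≈ 682.08
  x_2 = (0.30·260 + 0.55·160) / 0.4325 = 166.00 / 0.4325 ≈ 383.82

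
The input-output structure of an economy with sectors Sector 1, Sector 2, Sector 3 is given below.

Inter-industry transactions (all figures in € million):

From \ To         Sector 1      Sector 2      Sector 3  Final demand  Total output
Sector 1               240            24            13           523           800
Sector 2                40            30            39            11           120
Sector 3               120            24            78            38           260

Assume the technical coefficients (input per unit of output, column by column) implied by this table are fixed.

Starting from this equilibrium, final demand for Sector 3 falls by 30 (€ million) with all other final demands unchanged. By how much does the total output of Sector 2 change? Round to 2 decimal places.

Δx_2 = -9.81

Technical coefficients a_ij = z_ij / X_j:
  a_11 = 240/800 = 0.30, a_21 = 40/800 = 0.05, a_31 = 120/800 = 0.15
  a_12 = 24/120 = 0.20, a_22 = 30/120 = 0.25, a_32 = 24/120 = 0.20
  a_13 = 13/260 = 0.05, a_23 = 39/260 = 0.15, a_33 = 78/260 = 0.30
I − A =
  [   0.70    -0.20    -0.05]
  [  -0.05     0.75    -0.15]
  [  -0.15    -0.20     0.70]
Cofactors of I−A, C_ij = (−1)^(i+j)·(minor ij) (rows/columns in the sector order above):
  C_11 = (0.75)(0.70) − (-0.15)(-0.20) = 0.4950
  C_12 = −[(-0.05)(0.70) − (-0.15)(-0.15)] = 0.0575
  C_13 = (-0.05)(-0.20) − (0.75)(-0.15) = 0.1225
  C_21 = −[(-0.20)(0.70) − (-0.05)(-0.20)] = 0.1500
  C_22 = (0.70)(0.70) − (-0.05)(-0.15) = 0.4825
  C_23 = −[(0.70)(-0.20) − (-0.20)(-0.15)] = 0.1700
  C_31 = (-0.20)(-0.15) − (-0.05)(0.75) = 0.0675
  C_32 = −[(0.70)(-0.15) − (-0.05)(-0.05)] = 0.1075
  C_33 = (0.70)(0.75) − (-0.20)(-0.05) = 0.5150
det(I−A) = Σ_j (I−A)_1j·C_1j = (0.70)(0.4950) + (-0.20)(0.0575) + (-0.05)(0.1225) = 0.328875
adj(I−A) = Cᵀ =
  [ 0.4950   0.1500   0.0675]
  [ 0.0575   0.4825   0.1075]
  [ 0.1225   0.1700   0.5150]
(I − A)⁻¹ = adj(I−A) / det(I−A) ≈
  [   1.5051     0.4561     0.2052]
  [   0.1748     1.4671     0.3269]
  [   0.3725     0.5169     1.5659]
Δx = (I − A)⁻¹ Δd with Δd having -30 in the Sector 3 component and 0 elsewhere.
So Δx_2 = L_23 · (-30), where L_23 = adj(I−A)_23 / det(I−A) = 0.1075 / 0.328875.
Δx_2 = 0.1075 × (-30) / 0.328875 = -3.225 / 0.328875 ≈ -9.81.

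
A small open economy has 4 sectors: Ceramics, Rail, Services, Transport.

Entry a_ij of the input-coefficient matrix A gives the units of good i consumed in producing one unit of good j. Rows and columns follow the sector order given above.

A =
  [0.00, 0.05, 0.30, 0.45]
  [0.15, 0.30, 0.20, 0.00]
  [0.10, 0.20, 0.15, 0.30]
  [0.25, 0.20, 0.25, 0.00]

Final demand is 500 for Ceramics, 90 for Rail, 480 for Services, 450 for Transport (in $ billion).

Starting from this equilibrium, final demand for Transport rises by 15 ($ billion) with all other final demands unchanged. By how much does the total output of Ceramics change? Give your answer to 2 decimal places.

Δx_1 = 13.63

I − A =
  [   1.00    -0.05    -0.30    -0.45]
  [  -0.15     0.70    -0.20     0.00]
  [  -0.10    -0.20     0.85    -0.30]
  [  -0.25    -0.20    -0.25     1.00]
Compute the cofactors C_ij = (−1)^(i+j)·(3×3 minor ij) of I−A; the adjugate is their transpose:
adj(I−A) = Cᵀ =
  [ 0.490500   0.215750   0.316750   0.315750]
  [ 0.151250   0.615625   0.239375   0.139875]
  [ 0.161500   0.255250   0.600250   0.252750]
  [ 0.193250   0.240875   0.277125   0.517625]
det(I−A) = Σ_j (I−A)_1j·C_1j = (1.00)(0.490500) + (-0.05)(0.151250) + (-0.30)(0.161500) + (-0.45)(0.193250) = 0.347525
(I − A)⁻¹ = adj(I−A) / det(I−A) ≈
  [   1.4114     0.6208     0.9114     0.9086]
  [   0.4352     1.7715     0.6888     0.4025]
  [   0.4647     0.7345     1.7272     0.7273]
  [   0.5561     0.6931     0.7974     1.4895]
Δx = (I − A)⁻¹ Δd with Δd having +15 in the Transport component and 0 elsewhere.
So Δx_1 = L_14 · (+15), where L_14 = adj(I−A)_14 / det(I−A) = 0.315750 / 0.347525.
Δx_1 = 0.315750 × (+15) / 0.347525 = 4.73625 / 0.347525 ≈ 13.63.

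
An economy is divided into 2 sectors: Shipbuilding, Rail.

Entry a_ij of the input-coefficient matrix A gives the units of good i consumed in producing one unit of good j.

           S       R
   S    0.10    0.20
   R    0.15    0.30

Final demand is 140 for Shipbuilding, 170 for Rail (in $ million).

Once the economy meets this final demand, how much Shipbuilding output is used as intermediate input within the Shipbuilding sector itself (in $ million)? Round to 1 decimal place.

z_SS = 22.0

I − A =
  [   0.90    -0.20]
  [  -0.15     0.70]
det(I−A) = (0.90)(0.70) − (-0.20)(-0.15) = 0.6000
adj(I−A) = [[0.70, 0.20], [0.15, 0.90]]
(I − A)⁻¹ = adj(I−A) / det(I−A) ≈
  [   1.1667     0.3333]
  [   0.2500     1.5000]
First solve x = (I − A)⁻¹ d = adj(I−A)·d / det(I−A); in particular x_S = (0.70·140 + 0.20·170) / 0.6000 = 132.00 / 0.6000 = 220.000.
Intermediate flow from S to S: z_SS = a_SS · x_S = 0.10 × 132.00 / 0.6000 = 13.20 / 0.6000 = 22.0.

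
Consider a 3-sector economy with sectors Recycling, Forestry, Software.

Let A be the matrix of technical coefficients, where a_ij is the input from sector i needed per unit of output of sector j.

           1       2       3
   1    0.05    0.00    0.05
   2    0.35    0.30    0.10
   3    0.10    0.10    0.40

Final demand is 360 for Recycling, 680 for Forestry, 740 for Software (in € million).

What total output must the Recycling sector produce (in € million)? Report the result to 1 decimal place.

x_1 = 460.4

I − A =
  [   0.95     0.00    -0.05]
  [  -0.35     0.70    -0.10]
  [  -0.10    -0.10     0.60]
Cofactors of I−A, C_ij = (−1)^(i+j)·(minor ij) (rows/columns in the sector order above):
  C_11 = (0.70)(0.60) − (-0.10)(-0.10) = 0.4100
  C_12 = −[(-0.35)(0.60) − (-0.10)(-0.10)] = 0.2200
  C_13 = (-0.35)(-0.10) − (0.70)(-0.10) = 0.1050
  C_21 = −[(0.00)(0.60) − (-0.05)(-0.10)] = 0.0050
  C_22 = (0.95)(0.60) − (-0.05)(-0.10) = 0.5650
  C_23 = −[(0.95)(-0.10) − (0.00)(-0.10)] = 0.0950
  C_31 = (0.00)(-0.10) − (-0.05)(0.70) = 0.0350
  C_32 = −[(0.95)(-0.10) − (-0.05)(-0.35)] = 0.1125
  C_33 = (0.95)(0.70) − (0.00)(-0.35) = 0.6650
det(I−A) = Σ_j (I−A)_1j·C_1j = (0.95)(0.4100) + (0.00)(0.2200) + (-0.05)(0.1050) = 0.38425
adj(I−A) = Cᵀ =
  [ 0.4100   0.0050   0.0350]
  [ 0.2200   0.5650   0.1125]
  [ 0.1050   0.0950   0.6650]
(I − A)⁻¹ = adj(I−A) / det(I−A) ≈
  [   1.0670     0.0130     0.0911]
  [   0.5725     1.4704     0.2928]
  [   0.2733     0.2472     1.7306]
x = (I − A)⁻¹ d = adj(I−A)·d / det(I−A), with det(I−A) = 0.38425:
  x_1 = (0.4100·360 + 0.0050·680 + 0.0350·740) / 0.38425 = 176.90 / 0.38425 ≈ 460.4
  x_2 = (0.2200·360 + 0.5650·680 + 0.1125·740) / 0.38425 = 546.65 / 0.38425 ≈ 1422.6
  x_3 = (0.1050·360 + 0.0950·680 + 0.6650·740) / 0.38425 = 594.50 / 0.38425 ≈ 1547.2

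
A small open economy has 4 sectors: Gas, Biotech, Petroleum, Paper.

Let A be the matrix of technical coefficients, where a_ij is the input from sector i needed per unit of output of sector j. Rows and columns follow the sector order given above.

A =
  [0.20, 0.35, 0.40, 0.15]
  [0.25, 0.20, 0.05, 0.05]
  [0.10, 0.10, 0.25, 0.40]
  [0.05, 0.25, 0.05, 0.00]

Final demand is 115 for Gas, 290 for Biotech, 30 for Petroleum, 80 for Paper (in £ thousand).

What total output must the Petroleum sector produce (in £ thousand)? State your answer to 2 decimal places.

I − A =
  [   0.80    -0.35    -0.40    -0.15]
  [  -0.25     0.80    -0.05    -0.05]
  [  -0.10    -0.10     0.75    -0.40]
  [  -0.05    -0.25    -0.05     1.00]
Compute the cofactors C_ij = (−1)^(i+j)·(3×3 minor ij) of I−A; the adjugate is their transpose:
adj(I−A) = Cᵀ =
  [ 0.564375   0.364375   0.341250   0.239375]
  [ 0.190625   0.529625   0.144500   0.112875]
  [ 0.145000   0.205000   0.526250   0.242500]
  [ 0.083125   0.160875   0.079500   0.366625]
det(I−A) = Σ_j (I−A)_1j·C_1j = (0.80)(0.564375) + (-0.35)(0.190625) + (-0.40)(0.145000) + (-0.15)(0.083125) = 0.3143125
(I − A)⁻¹ = adj(I−A) / det(I−A) ≈
  [   1.7956     1.1593     1.0857     0.7616]
  [   0.6065     1.6850     0.4597     0.3591]
  [   0.4613     0.6522     1.6743     0.7715]
  [   0.2645     0.5118     0.2529     1.1664]
x = (I − A)⁻¹ d = adj(I−A)·d / det(I−A), with det(I−A) = 0.3143125:
  x_1 = (0.564375·115 + 0.364375·290 + 0.341250·30 + 0.239375·80) / 0.3143125 = 199.959375 / 0.3143125 ≈ 636.18
  x_2 = (0.190625·115 + 0.529625·290 + 0.144500·30 + 0.112875·80) / 0.3143125 = 188.878125 / 0.3143125 ≈ 600.92
  x_3 = (0.145000·115 + 0.205000·290 + 0.526250·30 + 0.242500·80) / 0.3143125 = 111.3125 / 0.3143125 ≈ 354.15
  x_4 = (0.083125·115 + 0.160875·290 + 0.079500·30 + 0.366625·80) / 0.3143125 = 87.928125 / 0.3143125 ≈ 279.75

x_3 = 354.15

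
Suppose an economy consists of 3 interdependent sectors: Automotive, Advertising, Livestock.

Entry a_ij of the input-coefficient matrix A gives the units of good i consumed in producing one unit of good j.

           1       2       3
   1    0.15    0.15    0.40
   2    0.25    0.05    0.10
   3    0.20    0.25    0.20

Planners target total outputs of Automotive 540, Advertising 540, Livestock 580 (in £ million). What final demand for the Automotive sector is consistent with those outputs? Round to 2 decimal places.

I − A =
  [   0.85    -0.15    -0.40]
  [  -0.25     0.95    -0.10]
  [  -0.20    -0.25     0.80]
d = (I − A) x:
  d_1 = (+0.85)·540 + (-0.15)·540 + (-0.40)·580 = 146.00
  d_2 = (-0.25)·540 + (+0.95)·540 + (-0.10)·580 = 320.00
  d_3 = (-0.20)·540 + (-0.25)·540 + (+0.80)·580 = 221.00

d_1 = 146.00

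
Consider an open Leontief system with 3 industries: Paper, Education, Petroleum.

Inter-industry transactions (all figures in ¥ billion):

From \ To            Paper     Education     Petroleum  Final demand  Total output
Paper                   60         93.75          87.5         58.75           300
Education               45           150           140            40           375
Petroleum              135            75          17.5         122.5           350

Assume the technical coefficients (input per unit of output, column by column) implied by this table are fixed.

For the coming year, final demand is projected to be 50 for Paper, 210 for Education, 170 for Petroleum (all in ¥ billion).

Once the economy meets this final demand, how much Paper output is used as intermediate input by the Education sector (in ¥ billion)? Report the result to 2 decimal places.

Technical coefficients a_ij = z_ij / X_j:
  a_11 = 60/300 = 0.20, a_21 = 45/300 = 0.15, a_31 = 135/300 = 0.45
  a_12 = 93.75/375 = 0.25, a_22 = 150/375 = 0.40, a_32 = 75/375 = 0.20
  a_13 = 87.5/350 = 0.25, a_23 = 140/350 = 0.40, a_33 = 17.5/350 = 0.05
I − A =
  [   0.80    -0.25    -0.25]
  [  -0.15     0.60    -0.40]
  [  -0.45    -0.20     0.95]
Cofactors of I−A, C_ij = (−1)^(i+j)·(minor ij) (rows/columns in the sector order above):
  C_11 = (0.60)(0.95) − (-0.40)(-0.20) = 0.4900
  C_12 = −[(-0.15)(0.95) − (-0.40)(-0.45)] = 0.3225
  C_13 = (-0.15)(-0.20) − (0.60)(-0.45) = 0.3000
  C_21 = −[(-0.25)(0.95) − (-0.25)(-0.20)] = 0.2875
  C_22 = (0.80)(0.95) − (-0.25)(-0.45) = 0.6475
  C_23 = −[(0.80)(-0.20) − (-0.25)(-0.45)] = 0.2725
  C_31 = (-0.25)(-0.40) − (-0.25)(0.60) = 0.2500
  C_32 = −[(0.80)(-0.40) − (-0.25)(-0.15)] = 0.3575
  C_33 = (0.80)(0.60) − (-0.25)(-0.15) = 0.4425
det(I−A) = Σ_j (I−A)_1j·C_1j = (0.80)(0.4900) + (-0.25)(0.3225) + (-0.25)(0.3000) = 0.236375
adj(I−A) = Cᵀ =
  [ 0.4900   0.2875   0.2500]
  [ 0.3225   0.6475   0.3575]
  [ 0.3000   0.2725   0.4425]
(I − A)⁻¹ = adj(I−A) / det(I−A) ≈
  [   2.0730     1.2163     1.0576]
  [   1.3644     2.7393     1.5124]
  [   1.2692     1.1528     1.8720]
First solve x = (I − A)⁻¹ d = adj(I−A)·d / det(I−A); in particular x_2 = (0.3225·50 + 0.6475·210 + 0.3575·170) / 0.236375 = 212.875 / 0.236375 ≈ 900.5817.
Intermediate flow from 1 to 2: z_12 = a_12 · x_2 = 0.25 × 212.875 / 0.236375 = 53.21875 / 0.236375 ≈ 225.15.

z_12 = 225.15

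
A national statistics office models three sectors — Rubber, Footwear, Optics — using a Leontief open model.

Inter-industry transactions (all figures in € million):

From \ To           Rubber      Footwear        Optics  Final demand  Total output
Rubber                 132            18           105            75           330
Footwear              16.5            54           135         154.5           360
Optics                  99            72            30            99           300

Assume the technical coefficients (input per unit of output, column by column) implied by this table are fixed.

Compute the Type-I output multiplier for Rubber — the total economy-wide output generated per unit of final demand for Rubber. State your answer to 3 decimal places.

m_1 = 3.693

Technical coefficients a_ij = z_ij / X_j:
  a_11 = 132/330 = 0.40, a_21 = 16.5/330 = 0.05, a_31 = 99/330 = 0.30
  a_12 = 18/360 = 0.05, a_22 = 54/360 = 0.15, a_32 = 72/360 = 0.20
  a_13 = 105/300 = 0.35, a_23 = 135/300 = 0.45, a_33 = 30/300 = 0.10
I − A =
  [   0.60    -0.05    -0.35]
  [  -0.05     0.85    -0.45]
  [  -0.30    -0.20     0.90]
Cofactors of I−A, C_ij = (−1)^(i+j)·(minor ij) (rows/columns in the sector order above):
  C_11 = (0.85)(0.90) − (-0.45)(-0.20) = 0.6750
  C_12 = −[(-0.05)(0.90) − (-0.45)(-0.30)] = 0.1800
  C_13 = (-0.05)(-0.20) − (0.85)(-0.30) = 0.2650
  C_21 = −[(-0.05)(0.90) − (-0.35)(-0.20)] = 0.1150
  C_22 = (0.60)(0.90) − (-0.35)(-0.30) = 0.4350
  C_23 = −[(0.60)(-0.20) − (-0.05)(-0.30)] = 0.1350
  C_31 = (-0.05)(-0.45) − (-0.35)(0.85) = 0.3200
  C_32 = −[(0.60)(-0.45) − (-0.35)(-0.05)] = 0.2875
  C_33 = (0.60)(0.85) − (-0.05)(-0.05) = 0.5075
det(I−A) = Σ_j (I−A)_1j·C_1j = (0.60)(0.6750) + (-0.05)(0.1800) + (-0.35)(0.2650) = 0.30325
adj(I−A) = Cᵀ =
  [ 0.6750   0.1150   0.3200]
  [ 0.1800   0.4350   0.2875]
  [ 0.2650   0.1350   0.5075]
(I − A)⁻¹ = adj(I−A) / det(I−A) ≈
  [   2.2259     0.3792     1.0552]
  [   0.5936     1.4345     0.9481]
  [   0.8739     0.4452     1.6735]
The output multiplier for sector j is the column-j sum of the Leontief inverse (I − A)⁻¹ = adj(I−A) / det(I−A).
Column 1 of adj(I−A): (0.6750, 0.1800, 0.2650); det(I−A) = 0.30325.
m_1 = (0.6750 + 0.1800 + 0.2650) / 0.30325 = 1.12 / 0.30325 ≈ 3.693.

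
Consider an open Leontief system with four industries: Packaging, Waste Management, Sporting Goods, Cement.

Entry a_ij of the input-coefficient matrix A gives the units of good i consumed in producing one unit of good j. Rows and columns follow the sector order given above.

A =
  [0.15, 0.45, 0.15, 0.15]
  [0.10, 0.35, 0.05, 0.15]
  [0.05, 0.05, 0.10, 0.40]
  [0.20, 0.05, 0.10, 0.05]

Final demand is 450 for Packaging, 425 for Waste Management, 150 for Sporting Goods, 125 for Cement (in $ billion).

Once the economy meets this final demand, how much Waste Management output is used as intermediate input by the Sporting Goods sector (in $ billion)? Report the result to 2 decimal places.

z_WS = 25.62

I − A =
  [   0.85    -0.45    -0.15    -0.15]
  [  -0.10     0.65    -0.05    -0.15]
  [  -0.05    -0.05     0.90    -0.40]
  [  -0.20    -0.05    -0.10     0.95]
Compute the cofactors C_ij = (−1)^(i+j)·(3×3 minor ij) of I−A; the adjugate is their transpose:
adj(I−A) = Cᵀ =
  [ 0.518875   0.384375   0.129750   0.197250]
  [ 0.115625   0.645875   0.071875   0.150500]
  [ 0.090750   0.113625   0.442000   0.218375]
  [ 0.124875   0.126875   0.077625   0.447875]
det(I−A) = Σ_j (I−A)_1j·C_1j = (0.85)(0.518875) + (-0.45)(0.115625) + (-0.15)(0.090750) + (-0.15)(0.124875) = 0.35666875
(I − A)⁻¹ = adj(I−A) / det(I−A) ≈
  [   1.4548     1.0777     0.3638     0.5530]
  [   0.3242     1.8109     0.2015     0.4220]
  [   0.2544     0.3186     1.2392     0.6123]
  [   0.3501     0.3557     0.2176     1.2557]
First solve x = (I − A)⁻¹ d = adj(I−A)·d / det(I−A); in particular x_S = (0.090750·450 + 0.113625·425 + 0.442000·150 + 0.218375·125) / 0.35666875 = 182.725 / 0.35666875 ≈ 512.3101.
Intermediate flow from W to S: z_WS = a_WS · x_S = 0.05 × 182.725 / 0.35666875 = 9.13625 / 0.35666875 ≈ 25.62.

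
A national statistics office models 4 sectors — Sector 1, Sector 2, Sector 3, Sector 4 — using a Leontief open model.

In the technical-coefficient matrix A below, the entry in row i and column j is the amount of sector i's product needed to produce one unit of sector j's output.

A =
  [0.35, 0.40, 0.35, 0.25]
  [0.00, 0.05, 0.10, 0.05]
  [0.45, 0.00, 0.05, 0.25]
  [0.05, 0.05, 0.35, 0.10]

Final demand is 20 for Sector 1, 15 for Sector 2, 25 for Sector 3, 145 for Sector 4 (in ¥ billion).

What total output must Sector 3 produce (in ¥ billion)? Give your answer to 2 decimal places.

I − A =
  [   0.65    -0.40    -0.35    -0.25]
  [   0.00     0.95    -0.10    -0.05]
  [  -0.45     0.00     0.95    -0.25]
  [  -0.05    -0.05    -0.35     0.90]
Compute the cofactors C_ij = (−1)^(i+j)·(3×3 minor ij) of I−A; the adjugate is their transpose:
adj(I−A) = Cᵀ =
  [ 0.72550   0.32325   0.42575   0.33775]
  [ 0.05200   0.30150   0.06950   0.05050]
  [ 0.39550   0.18075   0.54125   0.27025]
  [ 0.19700   0.10500   0.23800   0.41900]
det(I−A) = Σ_j (I−A)_1j·C_1j = (0.65)(0.72550) + (-0.40)(0.05200) + (-0.35)(0.39550) + (-0.25)(0.19700) = 0.2631
(I − A)⁻¹ = adj(I−A) / det(I−A) ≈
  [   2.7575     1.2286     1.6182     1.2837]
  [   0.1976     1.1460     0.2642     0.1919]
  [   1.5032     0.6870     2.0572     1.0272]
  [   0.7488     0.3991     0.9046     1.5926]
x = (I − A)⁻¹ d = adj(I−A)·d / det(I−A), with det(I−A) = 0.2631:
  x_1 = (0.72550·20 + 0.32325·15 + 0.42575·25 + 0.33775·145) / 0.2631 = 78.97625 / 0.2631 ≈ 300.18
  x_2 = (0.05200·20 + 0.30150·15 + 0.06950·25 + 0.05050·145) / 0.2631 = 14.6225 / 0.2631 ≈ 55.58
  x_3 = (0.39550·20 + 0.18075·15 + 0.54125·25 + 0.27025·145) / 0.2631 = 63.33875 / 0.2631 ≈ 240.74
  x_4 = (0.19700·20 + 0.10500·15 + 0.23800·25 + 0.41900·145) / 0.2631 = 72.22 / 0.2631 ≈ 274.50

x_3 = 240.74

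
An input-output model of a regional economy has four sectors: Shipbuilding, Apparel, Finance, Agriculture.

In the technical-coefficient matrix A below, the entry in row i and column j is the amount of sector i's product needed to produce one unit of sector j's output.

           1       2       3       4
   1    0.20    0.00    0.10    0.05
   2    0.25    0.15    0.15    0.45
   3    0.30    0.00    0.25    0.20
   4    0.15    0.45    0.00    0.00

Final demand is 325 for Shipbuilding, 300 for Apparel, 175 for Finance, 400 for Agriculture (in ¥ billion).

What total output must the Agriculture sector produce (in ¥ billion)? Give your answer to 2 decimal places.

x_4 = 1017.52

I − A =
  [   0.80     0.00    -0.10    -0.05]
  [  -0.25     0.85    -0.15    -0.45]
  [  -0.30     0.00     0.75    -0.20]
  [  -0.15    -0.45     0.00     1.00]
Compute the cofactors C_ij = (−1)^(i+j)·(3×3 minor ij) of I−A; the adjugate is their transpose:
adj(I−A) = Cᵀ =
  [ 0.472125   0.025875   0.068125   0.048875]
  [ 0.287625   0.561375   0.150625   0.297125]
  [ 0.242250   0.078750   0.506000   0.148750]
  [ 0.200250   0.256500   0.078000   0.484500]
det(I−A) = Σ_j (I−A)_1j·C_1j = (0.80)(0.472125) + (0.00)(0.287625) + (-0.10)(0.242250) + (-0.05)(0.200250) = 0.3434625
(I − A)⁻¹ = adj(I−A) / det(I−A) ≈
  [   1.3746     0.0753     0.1983     0.1423]
  [   0.8374     1.6345     0.4385     0.8651]
  [   0.7053     0.2293     1.4732     0.4331]
  [   0.5830     0.7468     0.2271     1.4106]
x = (I − A)⁻¹ d = adj(I−A)·d / det(I−A), with det(I−A) = 0.3434625:
  x_1 = (0.472125·325 + 0.025875·300 + 0.068125·175 + 0.048875·400) / 0.3434625 = 192.675 / 0.3434625 ≈ 560.98
  x_2 = (0.287625·325 + 0.561375·300 + 0.150625·175 + 0.297125·400) / 0.3434625 = 407.10 / 0.3434625 ≈ 1185.28
  x_3 = (0.242250·325 + 0.078750·300 + 0.506000·175 + 0.148750·400) / 0.3434625 = 250.40625 / 0.3434625 ≈ 729.06
  x_4 = (0.200250·325 + 0.256500·300 + 0.078000·175 + 0.484500·400) / 0.3434625 = 349.48125 / 0.3434625 ≈ 1017.52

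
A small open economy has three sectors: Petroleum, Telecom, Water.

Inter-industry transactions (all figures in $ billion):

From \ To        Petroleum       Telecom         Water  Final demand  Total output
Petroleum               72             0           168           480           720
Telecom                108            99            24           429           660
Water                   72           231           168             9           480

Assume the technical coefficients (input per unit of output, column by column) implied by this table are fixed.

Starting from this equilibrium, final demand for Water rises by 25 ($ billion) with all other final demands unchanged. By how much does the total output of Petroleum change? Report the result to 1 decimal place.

Δx_1 = 17.2

Technical coefficients a_ij = z_ij / X_j:
  a_11 = 72/720 = 0.10, a_21 = 108/720 = 0.15, a_31 = 72/720 = 0.10
  a_12 = 0/660 = 0.00, a_22 = 99/660 = 0.15, a_32 = 231/660 = 0.35
  a_13 = 168/480 = 0.35, a_23 = 24/480 = 0.05, a_33 = 168/480 = 0.35
I − A =
  [   0.90     0.00    -0.35]
  [  -0.15     0.85    -0.05]
  [  -0.10    -0.35     0.65]
Cofactors of I−A, C_ij = (−1)^(i+j)·(minor ij) (rows/columns in the sector order above):
  C_11 = (0.85)(0.65) − (-0.05)(-0.35) = 0.5350
  C_12 = −[(-0.15)(0.65) − (-0.05)(-0.10)] = 0.1025
  C_13 = (-0.15)(-0.35) − (0.85)(-0.10) = 0.1375
  C_21 = −[(0.00)(0.65) − (-0.35)(-0.35)] = 0.1225
  C_22 = (0.90)(0.65) − (-0.35)(-0.10) = 0.5500
  C_23 = −[(0.90)(-0.35) − (0.00)(-0.10)] = 0.3150
  C_31 = (0.00)(-0.05) − (-0.35)(0.85) = 0.2975
  C_32 = −[(0.90)(-0.05) − (-0.35)(-0.15)] = 0.0975
  C_33 = (0.90)(0.85) − (0.00)(-0.15) = 0.7650
det(I−A) = Σ_j (I−A)_1j·C_1j = (0.90)(0.5350) + (0.00)(0.1025) + (-0.35)(0.1375) = 0.433375
adj(I−A) = Cᵀ =
  [ 0.5350   0.1225   0.2975]
  [ 0.1025   0.5500   0.0975]
  [ 0.1375   0.3150   0.7650]
(I − A)⁻¹ = adj(I−A) / det(I−A) ≈
  [   1.2345     0.2827     0.6865]
  [   0.2365     1.2691     0.2250]
  [   0.3173     0.7269     1.7652]
Δx = (I − A)⁻¹ Δd with Δd having +25 in the Water component and 0 elsewhere.
So Δx_1 = L_13 · (+25), where L_13 = adj(I−A)_13 / det(I−A) = 0.2975 / 0.433375.
Δx_1 = 0.2975 × (+25) / 0.433375 = 7.4375 / 0.433375 ≈ 17.2.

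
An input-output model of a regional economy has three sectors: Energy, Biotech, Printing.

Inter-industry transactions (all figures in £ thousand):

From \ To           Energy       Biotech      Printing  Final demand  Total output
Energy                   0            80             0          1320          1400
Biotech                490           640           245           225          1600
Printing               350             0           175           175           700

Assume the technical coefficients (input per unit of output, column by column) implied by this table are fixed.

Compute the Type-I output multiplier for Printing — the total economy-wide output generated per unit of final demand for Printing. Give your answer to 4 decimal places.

Technical coefficients a_ij = z_ij / X_j:
  a_EE = 0/1400 = 0.00, a_BE = 490/1400 = 0.35, a_PE = 350/1400 = 0.25
  a_EB = 80/1600 = 0.05, a_BB = 640/1600 = 0.40, a_PB = 0/1600 = 0.00
  a_EP = 0/700 = 0.00, a_BP = 245/700 = 0.35, a_PP = 175/700 = 0.25
I − A =
  [   1.00    -0.05     0.00]
  [  -0.35     0.60    -0.35]
  [  -0.25     0.00     0.75]
Cofactors of I−A, C_ij = (−1)^(i+j)·(minor ij) (rows/columns in the sector order above):
  C_11 = (0.60)(0.75) − (-0.35)(0.00) = 0.4500
  C_12 = −[(-0.35)(0.75) − (-0.35)(-0.25)] = 0.3500
  C_13 = (-0.35)(0.00) − (0.60)(-0.25) = 0.1500
  C_21 = −[(-0.05)(0.75) − (0.00)(0.00)] = 0.0375
  C_22 = (1.00)(0.75) − (0.00)(-0.25) = 0.7500
  C_23 = −[(1.00)(0.00) − (-0.05)(-0.25)] = 0.0125
  C_31 = (-0.05)(-0.35) − (0.00)(0.60) = 0.0175
  C_32 = −[(1.00)(-0.35) − (0.00)(-0.35)] = 0.3500
  C_33 = (1.00)(0.60) − (-0.05)(-0.35) = 0.5825
det(I−A) = Σ_j (I−A)_1j·C_1j = (1.00)(0.4500) + (-0.05)(0.3500) + (0.00)(0.1500) = 0.4325
adj(I−A) = Cᵀ =
  [ 0.4500   0.0375   0.0175]
  [ 0.3500   0.7500   0.3500]
  [ 0.1500   0.0125   0.5825]
(I − A)⁻¹ = adj(I−A) / det(I−A) ≈
  [   1.04046     0.08671     0.04046]
  [   0.80925     1.73410     0.80925]
  [   0.34682     0.02890     1.34682]
The output multiplier for sector j is the column-j sum of the Leontief inverse (I − A)⁻¹ = adj(I−A) / det(I−A).
Column P of adj(I−A): (0.0175, 0.3500, 0.5825); det(I−A) = 0.4325.
m_P = (0.0175 + 0.3500 + 0.5825) / 0.4325 = 0.95 / 0.4325 ≈ 2.1965.

m_P = 2.1965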